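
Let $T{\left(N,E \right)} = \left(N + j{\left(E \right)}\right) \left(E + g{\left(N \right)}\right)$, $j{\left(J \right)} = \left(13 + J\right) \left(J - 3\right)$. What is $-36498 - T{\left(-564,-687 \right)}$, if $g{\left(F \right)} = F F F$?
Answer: $83333755335678$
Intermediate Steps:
$j{\left(J \right)} = \left(-3 + J\right) \left(13 + J\right)$ ($j{\left(J \right)} = \left(13 + J\right) \left(-3 + J\right) = \left(-3 + J\right) \left(13 + J\right)$)
$g{\left(F \right)} = F^{3}$ ($g{\left(F \right)} = F^{2} F = F^{3}$)
$T{\left(N,E \right)} = \left(E + N^{3}\right) \left(-39 + N + E^{2} + 10 E\right)$ ($T{\left(N,E \right)} = \left(N + \left(-39 + E^{2} + 10 E\right)\right) \left(E + N^{3}\right) = \left(-39 + N + E^{2} + 10 E\right) \left(E + N^{3}\right) = \left(E + N^{3}\right) \left(-39 + N + E^{2} + 10 E\right)$)
$-36498 - T{\left(-564,-687 \right)} = -36498 - \left(\left(-564\right)^{4} - -387468 - 687 \left(-39 + \left(-687\right)^{2} + 10 \left(-687\right)\right) + \left(-564\right)^{3} \left(-39 + \left(-687\right)^{2} + 10 \left(-687\right)\right)\right) = -36498 - \left(101185065216 + 387468 - 687 \left(-39 + 471969 - 6870\right) - 179406144 \left(-39 + 471969 - 6870\right)\right) = -36498 - \left(101185065216 + 387468 - 319496220 - 83434621328640\right) = -36498 - -83333755372176 = -36498 + 83333755372176 = 83333755335678$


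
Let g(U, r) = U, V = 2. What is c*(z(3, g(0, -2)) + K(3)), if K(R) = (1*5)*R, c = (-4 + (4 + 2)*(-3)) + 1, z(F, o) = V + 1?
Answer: -378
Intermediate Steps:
z(F, o) = 3 (z(F, o) = 2 + 1 = 3)
c = -21 (c = (-4 + 6*(-3)) + 1 = (-4 - 18) + 1 = -22 + 1 = -21)
K(R) = 5*R
c*(z(3, g(0, -2)) + K(3)) = -21*(3 + 5*3) = -21*(3 + 15) = -21*18 = -378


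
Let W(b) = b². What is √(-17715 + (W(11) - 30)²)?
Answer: I*√9434 ≈ 97.129*I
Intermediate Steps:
√(-17715 + (W(11) - 30)²) = √(-17715 + (11² - 30)²) = √(-17715 + (121 - 30)²) = √(-17715 + 91²) = √(-17715 + 8281) = √(-9434) = I*√9434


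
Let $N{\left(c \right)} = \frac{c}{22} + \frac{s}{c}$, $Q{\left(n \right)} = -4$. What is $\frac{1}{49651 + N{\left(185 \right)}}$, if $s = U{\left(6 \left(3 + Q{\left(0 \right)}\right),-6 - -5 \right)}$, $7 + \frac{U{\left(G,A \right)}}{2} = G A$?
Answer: $\frac{4070}{202113751} \approx 2.0137 \cdot 10^{-5}$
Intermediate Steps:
$U{\left(G,A \right)} = -14 + 2 A G$ ($U{\left(G,A \right)} = -14 + 2 G A = -14 + 2 A G$)
$s = -2$ ($s = -14 + 2 \left(-6 - -5\right) 6 \left(3 - 4\right) = -14 + 2 \left(-6 + 5\right) 6 \left(-1\right) = -14 + 2 \left(-1\right) \left(-6\right) = -14 + 12 = -2$)
$N{\left(c \right)} = - \frac{2}{c} + \frac{c}{22}$ ($N{\left(c \right)} = \frac{c}{22} - \frac{2}{c} = - \frac{2}{c} + \frac{c}{22}$)
$\frac{1}{49651 + N{\left(185 \right)}} = \frac{1}{49651 + \left(- \frac{2}{185} + \frac{1}{22} \cdot 185\right)} = \frac{1}{49651 + \left(\left(-2\right) \frac{1}{185} + \frac{185}{22}\right)} = \frac{1}{49651 + \left(- \frac{2}{185} + \frac{185}{22}\right)} = \frac{1}{49651 + \frac{34181}{4070}} = \frac{1}{\frac{202113751}{4070}} = \frac{4070}{202113751}$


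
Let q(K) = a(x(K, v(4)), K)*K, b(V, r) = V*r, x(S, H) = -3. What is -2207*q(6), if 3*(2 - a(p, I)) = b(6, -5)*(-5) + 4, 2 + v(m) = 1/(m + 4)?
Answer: 653272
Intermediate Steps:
v(m) = -2 + 1/(4 + m) (v(m) = -2 + 1/(m + 4) = -2 + 1/(4 + m))
a(p, I) = -148/3 (a(p, I) = 2 - ((6*(-5))*(-5) + 4)/3 = 2 - (-30*(-5) + 4)/3 = 2 - (150 + 4)/3 = 2 - ⅓*154 = 2 - 154/3 = -148/3)
q(K) = -148*K/3
-2207*q(6) = -(-326636)*6/3 = -2207*(-296) = 653272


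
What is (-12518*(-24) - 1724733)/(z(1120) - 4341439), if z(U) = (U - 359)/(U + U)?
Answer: 1063478080/3241607533 ≈ 0.32807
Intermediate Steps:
z(U) = (-359 + U)/(2*U) (z(U) = (-359 + U)/((2*U)) = (-359 + U)*(1/(2*U)) = (-359 + U)/(2*U))
(-12518*(-24) - 1724733)/(z(1120) - 4341439) = (-12518*(-24) - 1724733)/((½)*(-359 + 1120)/1120 - 4341439) = (300432 - 1724733)/((½)*(1/1120)*761 - 4341439) = -1424301/(761/2240 - 4341439) = -1424301/(-9724822599/2240) = -1424301*(-2240/9724822599) = 1063478080/3241607533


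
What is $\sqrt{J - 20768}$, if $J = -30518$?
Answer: $i \sqrt{51286} \approx 226.46 i$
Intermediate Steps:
$\sqrt{J - 20768} = \sqrt{-30518 - 20768} = \sqrt{-51286} = i \sqrt{51286}$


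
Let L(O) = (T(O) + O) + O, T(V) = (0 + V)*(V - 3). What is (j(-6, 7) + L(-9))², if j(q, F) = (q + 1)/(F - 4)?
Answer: 70225/9 ≈ 7802.8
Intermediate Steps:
T(V) = V*(-3 + V)
j(q, F) = (1 + q)/(-4 + F)
L(O) = 2*O + O*(-3 + O) (L(O) = (O*(-3 + O) + O) + O = (O + O*(-3 + O)) + O = 2*O + O*(-3 + O))
(j(-6, 7) + L(-9))² = ((1 - 6)/(-4 + 7) - 9*(-1 - 9))² = (-5/3 - 9*(-10))² = ((⅓)*(-5) + 90)² = (-5/3 + 90)² = (265/3)² = 70225/9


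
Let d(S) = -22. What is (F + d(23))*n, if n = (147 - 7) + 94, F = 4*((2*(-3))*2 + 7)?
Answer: -9828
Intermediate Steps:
F = -20 (F = 4*(-6*2 + 7) = 4*(-12 + 7) = 4*(-5) = -20)
n = 234 (n = 140 + 94 = 234)
(F + d(23))*n = (-20 - 22)*234 = -42*234 = -9828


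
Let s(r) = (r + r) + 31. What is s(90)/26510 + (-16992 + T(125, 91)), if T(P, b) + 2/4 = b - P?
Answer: -225686152/13255 ≈ -17027.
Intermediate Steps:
s(r) = 31 + 2*r (s(r) = 2*r + 31 = 31 + 2*r)
T(P, b) = -½ + b - P (T(P, b) = -½ + (b - P) = -½ + b - P)
s(90)/26510 + (-16992 + T(125, 91)) = (31 + 2*90)/26510 + (-16992 + (-½ + 91 - 1*125)) = (31 + 180)*(1/26510) + (-16992 + (-½ + 91 - 125)) = 211*(1/26510) + (-16992 - 69/2) = 211/26510 - 34053/2 = -225686152/13255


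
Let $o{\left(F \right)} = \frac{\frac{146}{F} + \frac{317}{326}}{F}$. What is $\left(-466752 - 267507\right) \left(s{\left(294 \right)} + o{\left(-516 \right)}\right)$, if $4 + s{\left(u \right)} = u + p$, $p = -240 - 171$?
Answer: $\frac{321325510406557}{3616644} \approx 8.8846 \cdot 10^{7}$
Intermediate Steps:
$p = -411$
$s{\left(u \right)} = -415 + u$ ($s{\left(u \right)} = -4 + \left(u - 411\right) = -4 + \left(-411 + u\right) = -415 + u$)
$o{\left(F \right)} = \frac{\frac{317}{326} + \frac{146}{F}}{F}$ ($o{\left(F \right)} = \frac{\frac{146}{F} + 317 \cdot \frac{1}{326}}{F} = \frac{\frac{146}{F} + \frac{317}{326}}{F} = \frac{\frac{317}{326} + \frac{146}{F}}{F}$)
$\left(-466752 - 267507\right) \left(s{\left(294 \right)} + o{\left(-516 \right)}\right) = \left(-466752 - 267507\right) \left(\left(-415 + 294\right) + \frac{47596 + 317 \left(-516\right)}{326 \cdot 266256}\right) = - 734259 \left(-121 + \frac{1}{326} \cdot \frac{1}{266256} \left(47596 - 163572\right)\right) = - 734259 \left(-121 + \frac{1}{326} \cdot \frac{1}{266256} \left(-115976\right)\right) = - 734259 \left(-121 - \frac{14497}{10849932}\right) = \left(-734259\right) \left(- \frac{1312856269}{10849932}\right) = \frac{321325510406557}{3616644}$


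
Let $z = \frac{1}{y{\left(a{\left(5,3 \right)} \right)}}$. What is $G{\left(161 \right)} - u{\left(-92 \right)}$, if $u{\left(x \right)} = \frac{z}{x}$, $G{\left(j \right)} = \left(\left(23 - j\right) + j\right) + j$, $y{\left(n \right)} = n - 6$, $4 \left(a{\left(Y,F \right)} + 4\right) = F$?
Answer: $\frac{156583}{851} \approx 184.0$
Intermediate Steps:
$a{\left(Y,F \right)} = -4 + \frac{F}{4}$
$y{\left(n \right)} = -6 + n$
$G{\left(j \right)} = 23 + j$
$z = - \frac{4}{37}$ ($z = \frac{1}{-6 + \left(-4 + \frac{1}{4} \cdot 3\right)} = \frac{1}{-6 + \left(-4 + \frac{3}{4}\right)} = \frac{1}{-6 - \frac{13}{4}} = \frac{1}{- \frac{37}{4}} = - \frac{4}{37} \approx -0.10811$)
$u{\left(x \right)} = - \frac{4}{37 x}$
$G{\left(161 \right)} - u{\left(-92 \right)} = \left(23 + 161\right) - - \frac{4}{37 \left(-92\right)} = 184 - \left(- \frac{4}{37}\right) \left(- \frac{1}{92}\right) = 184 - \frac{1}{851} = \frac{156583}{851}$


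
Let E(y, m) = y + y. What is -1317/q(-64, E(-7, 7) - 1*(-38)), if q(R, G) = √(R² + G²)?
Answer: -1317*√73/584 ≈ -19.268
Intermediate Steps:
E(y, m) = 2*y
q(R, G) = √(G² + R²)
-1317/q(-64, E(-7, 7) - 1*(-38)) = -1317/√((2*(-7) - 1*(-38))² + (-64)²) = -1317/√((-14 + 38)² + 4096) = -1317/√(24² + 4096) = -1317/√(576 + 4096) = -1317*√73/584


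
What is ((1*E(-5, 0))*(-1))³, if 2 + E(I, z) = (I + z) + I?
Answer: 1728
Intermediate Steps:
E(I, z) = -2 + z + 2*I (E(I, z) = -2 + ((I + z) + I) = -2 + (z + 2*I) = -2 + z + 2*I)
((1*E(-5, 0))*(-1))³ = ((1*(-2 + 0 + 2*(-5)))*(-1))³ = ((1*(-2 + 0 - 10))*(-1))³ = ((1*(-12))*(-1))³ = (-12*(-1))³ = 12³ = 1728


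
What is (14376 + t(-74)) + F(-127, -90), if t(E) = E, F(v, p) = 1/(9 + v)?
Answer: 1687635/118 ≈ 14302.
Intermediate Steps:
(14376 + t(-74)) + F(-127, -90) = (14376 - 74) + 1/(9 - 127) = 14302 + 1/(-118) = 14302 - 1/118 = 1687635/118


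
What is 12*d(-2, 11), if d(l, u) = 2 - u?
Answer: -108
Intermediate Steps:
12*d(-2, 11) = 12*(2 - 1*11) = 12*(2 - 11) = 12*(-9) = -108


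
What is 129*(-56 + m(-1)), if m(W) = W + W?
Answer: -7482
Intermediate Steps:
m(W) = 2*W
129*(-56 + m(-1)) = 129*(-56 + 2*(-1)) = 129*(-56 - 2) = 129*(-58) = -7482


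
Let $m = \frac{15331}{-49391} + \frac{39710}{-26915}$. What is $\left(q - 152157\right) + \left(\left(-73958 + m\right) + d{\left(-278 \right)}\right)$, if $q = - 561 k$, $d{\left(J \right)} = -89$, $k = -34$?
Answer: $- \frac{55070490988985}{265871753} \approx -2.0713 \cdot 10^{5}$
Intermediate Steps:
$m = - \frac{474790095}{265871753}$ ($m = 15331 \left(- \frac{1}{49391}\right) + 39710 \left(- \frac{1}{26915}\right) = - \frac{15331}{49391} - \frac{7942}{5383} = - \frac{474790095}{265871753} \approx -1.7858$)
$q = 19074$ ($q = \left(-561\right) \left(-34\right) = 19074$)
$\left(q - 152157\right) + \left(\left(-73958 + m\right) + d{\left(-278 \right)}\right) = \left(19074 - 152157\right) - \frac{19687480484486}{265871753} = -133083 - \frac{19687480484486}{265871753} = - \frac{55070490988985}{265871753}$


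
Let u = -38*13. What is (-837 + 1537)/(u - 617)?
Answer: -700/1111 ≈ -0.63006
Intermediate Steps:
u = -494
(-837 + 1537)/(u - 617) = (-837 + 1537)/(-494 - 617) = 700/(-1111) = -1/1111*700 = -700/1111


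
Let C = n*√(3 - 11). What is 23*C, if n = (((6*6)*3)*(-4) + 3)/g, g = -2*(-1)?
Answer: -9867*I*√2 ≈ -13954.0*I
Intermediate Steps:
g = 2
n = -429/2 (n = (((6*6)*3)*(-4) + 3)/2 = ((36*3)*(-4) + 3)*(½) = (108*(-4) + 3)*(½) = (-432 + 3)*(½) = -429*½ = -429/2 ≈ -214.50)
C = -429*I*√2 (C = -429*√(3 - 11)/2 = -429*I*√2 ≈ -606.7*I)
23*C = 23*(-429*I*√2) = -9867*I*√2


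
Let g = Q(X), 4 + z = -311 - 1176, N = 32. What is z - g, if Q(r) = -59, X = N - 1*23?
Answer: -1432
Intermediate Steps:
X = 9 (X = 32 - 1*23 = 32 - 23 = 9)
z = -1491 (z = -4 + (-311 - 1176) = -4 - 1487 = -1491)
g = -59
z - g = -1491 - 1*(-59) = -1491 + 59 = -1432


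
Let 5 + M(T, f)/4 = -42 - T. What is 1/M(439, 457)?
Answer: -1/1944 ≈ -0.00051440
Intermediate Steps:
M(T, f) = -188 - 4*T (M(T, f) = -20 + 4*(-42 - T) = -20 + (-168 - 4*T) = -188 - 4*T)
1/M(439, 457) = 1/(-188 - 4*439) = 1/(-188 - 1756) = 1/(-1944) = -1/1944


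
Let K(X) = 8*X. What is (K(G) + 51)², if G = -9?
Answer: 441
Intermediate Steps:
(K(G) + 51)² = (8*(-9) + 51)² = (-72 + 51)² = (-21)² = 441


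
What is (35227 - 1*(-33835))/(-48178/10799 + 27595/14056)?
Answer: -10482972362128/379191563 ≈ -27646.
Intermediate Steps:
(35227 - 1*(-33835))/(-48178/10799 + 27595/14056) = (35227 + 33835)/(-48178*1/10799 + 27595*(1/14056)) = 69062/(-48178/10799 + 27595/14056) = 69062/(-379191563/151790744) = 69062*(-151790744/379191563) = -10482972362128/379191563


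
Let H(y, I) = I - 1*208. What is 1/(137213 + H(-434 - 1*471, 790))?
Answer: 1/137795 ≈ 7.2572e-6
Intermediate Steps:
H(y, I) = -208 + I (H(y, I) = I - 208 = -208 + I)
1/(137213 + H(-434 - 1*471, 790)) = 1/(137213 + (-208 + 790)) = 1/(137213 + 582) = 1/137795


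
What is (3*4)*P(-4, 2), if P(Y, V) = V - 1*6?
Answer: -48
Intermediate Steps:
P(Y, V) = -6 + V (P(Y, V) = V - 6 = -6 + V)
(3*4)*P(-4, 2) = (3*4)*(-6 + 2) = 12*(-4) = -48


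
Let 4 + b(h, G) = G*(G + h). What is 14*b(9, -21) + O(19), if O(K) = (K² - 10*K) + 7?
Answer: 3650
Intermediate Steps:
b(h, G) = -4 + G*(G + h)
O(K) = 7 + K² - 10*K
14*b(9, -21) + O(19) = 14*(-4 + (-21)² - 21*9) + (7 + 19² - 10*19) = 14*(-4 + 441 - 189) + (7 + 361 - 190) = 14*248 + 178 = 3472 + 178 = 3650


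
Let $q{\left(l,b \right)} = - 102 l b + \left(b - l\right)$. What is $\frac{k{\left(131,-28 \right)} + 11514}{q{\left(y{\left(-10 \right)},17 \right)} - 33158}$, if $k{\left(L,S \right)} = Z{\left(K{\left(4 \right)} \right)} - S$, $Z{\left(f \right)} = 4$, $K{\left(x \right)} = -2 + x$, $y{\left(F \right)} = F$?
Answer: $- \frac{11546}{15791} \approx -0.73118$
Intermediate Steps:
$q{\left(l,b \right)} = b - l - 102 b l$ ($q{\left(l,b \right)} = - 102 b l + \left(b - l\right) = b - l - 102 b l$)
$k{\left(L,S \right)} = 4 - S$
$\frac{k{\left(131,-28 \right)} + 11514}{q{\left(y{\left(-10 \right)},17 \right)} - 33158} = \frac{\left(4 - -28\right) + 11514}{\left(17 - -10 - 1734 \left(-10\right)\right) - 33158} = \frac{\left(4 + 28\right) + 11514}{\left(17 + 10 + 17340\right) - 33158} = \frac{32 + 11514}{17367 - 33158} = \frac{11546}{-15791} = 11546 \left(- \frac{1}{15791}\right) = - \frac{11546}{15791}$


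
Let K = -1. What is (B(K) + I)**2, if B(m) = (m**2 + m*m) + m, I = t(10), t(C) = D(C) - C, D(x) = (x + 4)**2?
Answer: 34969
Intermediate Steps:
D(x) = (4 + x)**2
t(C) = (4 + C)**2 - C
I = 186 (I = (4 + 10)**2 - 1*10 = 14**2 - 10 = 196 - 10 = 186)
B(m) = m + 2*m**2 (B(m) = (m**2 + m**2) + m = 2*m**2 + m = m + 2*m**2)
(B(K) + I)**2 = (-(1 + 2*(-1)) + 186)**2 = (-(1 - 2) + 186)**2 = (-1*(-1) + 186)**2 = (1 + 186)**2 = 187**2 = 34969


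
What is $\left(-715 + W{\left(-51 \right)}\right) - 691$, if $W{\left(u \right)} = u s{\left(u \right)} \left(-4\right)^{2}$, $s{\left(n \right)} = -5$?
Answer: $2674$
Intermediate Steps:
$W{\left(u \right)} = - 80 u$ ($W{\left(u \right)} = u \left(-5\right) \left(-4\right)^{2} = - 5 u 16 = - 80 u$)
$\left(-715 + W{\left(-51 \right)}\right) - 691 = \left(-715 - -4080\right) - 691 = \left(-715 + 4080\right) - 691 = 3365 - 691 = 2674$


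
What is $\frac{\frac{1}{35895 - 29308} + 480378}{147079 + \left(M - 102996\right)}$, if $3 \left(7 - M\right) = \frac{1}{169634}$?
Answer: $\frac{1610293095994074}{147795741222073} \approx 10.895$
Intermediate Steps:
$M = \frac{3562313}{508902}$ ($M = 7 - \frac{1}{3 \cdot 169634} = 7 - \frac{1}{508902} = \frac{3562313}{508902} \approx 7.0$)
$\frac{\frac{1}{35895 - 29308} + 480378}{147079 + \left(M - 102996\right)} = \frac{\frac{1}{35895 - 29308} + 480378}{147079 + \left(\frac{3562313}{508902} - 102996\right)} = \frac{\frac{1}{6587} + 480378}{147079 + \left(\frac{3562313}{508902} - 102996\right)} = \frac{\frac{1}{6587} + 480378}{147079 - \frac{52411308079}{508902}} = \frac{3164249887}{6587 \cdot \frac{22437489179}{508902}} = \frac{3164249887}{6587} \cdot \frac{508902}{22437489179} = \frac{1610293095994074}{147795741222073}$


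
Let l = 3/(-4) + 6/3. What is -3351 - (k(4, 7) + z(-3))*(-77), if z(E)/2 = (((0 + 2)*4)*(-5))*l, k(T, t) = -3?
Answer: -11282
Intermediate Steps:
l = 5/4 (l = 3*(-¼) + 6*(⅓) = -¾ + 2 = 5/4 ≈ 1.2500)
z(E) = -100 (z(E) = 2*((((0 + 2)*4)*(-5))*(5/4)) = 2*(((2*4)*(-5))*(5/4)) = 2*((8*(-5))*(5/4)) = 2*(-40*5/4) = 2*(-50) = -100)
-3351 - (k(4, 7) + z(-3))*(-77) = -3351 - (-3 - 100)*(-77) = -3351 - (-103)*(-77) = -3351 - 1*7931 = -3351 - 7931 = -11282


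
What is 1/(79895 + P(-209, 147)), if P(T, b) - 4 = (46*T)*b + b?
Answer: -1/1333212 ≈ -7.5007e-7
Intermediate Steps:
P(T, b) = 4 + b + 46*T*b (P(T, b) = 4 + ((46*T)*b + b) = 4 + (46*T*b + b) = 4 + (b + 46*T*b) = 4 + b + 46*T*b)
1/(79895 + P(-209, 147)) = 1/(79895 + (4 + 147 + 46*(-209)*147)) = 1/(79895 + (4 + 147 - 1413258)) = 1/(79895 - 1413107) = 1/(-1333212) = -1/1333212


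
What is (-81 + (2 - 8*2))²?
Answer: 9025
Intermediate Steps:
(-81 + (2 - 8*2))² = (-81 + (2 - 16))² = (-81 - 14)² = (-95)² = 9025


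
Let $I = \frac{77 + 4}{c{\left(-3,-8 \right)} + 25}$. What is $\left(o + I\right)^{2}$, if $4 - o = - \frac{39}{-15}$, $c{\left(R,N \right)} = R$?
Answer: $\frac{312481}{12100} \approx 25.825$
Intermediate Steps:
$o = \frac{7}{5}$ ($o = 4 - - \frac{39}{-15} = 4 - \left(-39\right) \left(- \frac{1}{15}\right) = 4 - \frac{13}{5} = \frac{7}{5} \approx 1.4$)
$I = \frac{81}{22}$ ($I = \frac{77 + 4}{-3 + 25} = \frac{81}{22} \approx 3.6818$)
$\left(o + I\right)^{2} = \left(\frac{7}{5} + \frac{81}{22}\right)^{2} = \left(\frac{559}{110}\right)^{2} = \frac{312481}{12100}$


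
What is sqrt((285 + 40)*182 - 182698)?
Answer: 2*I*sqrt(30887) ≈ 351.49*I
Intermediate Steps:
sqrt((285 + 40)*182 - 182698) = sqrt(325*182 - 182698) = sqrt(59150 - 182698) = sqrt(-123548) = 2*I*sqrt(30887)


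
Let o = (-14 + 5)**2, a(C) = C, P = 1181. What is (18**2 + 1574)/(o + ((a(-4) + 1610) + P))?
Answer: 949/1434 ≈ 0.66179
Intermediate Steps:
o = 81 (o = (-9)**2 = 81)
(18**2 + 1574)/(o + ((a(-4) + 1610) + P)) = (18**2 + 1574)/(81 + ((-4 + 1610) + 1181)) = (324 + 1574)/(81 + (1606 + 1181)) = 1898/(81 + 2787) = 1898/2868 = 1898*(1/2868) = 949/1434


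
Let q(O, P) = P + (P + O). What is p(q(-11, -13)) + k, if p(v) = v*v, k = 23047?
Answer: 24416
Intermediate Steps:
q(O, P) = O + 2*P (q(O, P) = P + (O + P) = O + 2*P)
p(v) = v²
p(q(-11, -13)) + k = (-11 + 2*(-13))² + 23047 = (-11 - 26)² + 23047 = (-37)² + 23047 = 1369 + 23047 = 24416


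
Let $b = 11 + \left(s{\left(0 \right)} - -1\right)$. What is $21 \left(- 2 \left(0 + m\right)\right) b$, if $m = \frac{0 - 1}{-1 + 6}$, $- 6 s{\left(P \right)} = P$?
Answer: $\frac{504}{5} \approx 100.8$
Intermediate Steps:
$s{\left(P \right)} = - \frac{P}{6}$
$m = - \frac{1}{5} \approx -0.2$
$b = 12$ ($b = 11 - -1 = 11 + \left(0 + 1\right) = 11 + 1 = 12$)
$21 \left(- 2 \left(0 + m\right)\right) b = 21 \left(- 2 \left(0 - \frac{1}{5}\right)\right) 12 = 21 \left(\left(-2\right) \left(- \frac{1}{5}\right)\right) 12 = 21 \cdot \frac{2}{5} \cdot 12 = \frac{42}{5} \cdot 12 = \frac{504}{5}$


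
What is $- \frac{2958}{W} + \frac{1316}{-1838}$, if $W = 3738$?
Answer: $- \frac{863001}{572537} \approx -1.5073$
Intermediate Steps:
$- \frac{2958}{W} + \frac{1316}{-1838} = - \frac{2958}{3738} + \frac{1316}{-1838} = \left(-2958\right) \frac{1}{3738} + 1316 \left(- \frac{1}{1838}\right) = - \frac{493}{623} - \frac{658}{919} = - \frac{863001}{572537}$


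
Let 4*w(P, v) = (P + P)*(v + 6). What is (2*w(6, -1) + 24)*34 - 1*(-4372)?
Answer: 6208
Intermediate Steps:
w(P, v) = P*(6 + v)/2 (w(P, v) = ((P + P)*(v + 6))/4 = ((2*P)*(6 + v))/4 = (2*P*(6 + v))/4 = P*(6 + v)/2)
(2*w(6, -1) + 24)*34 - 1*(-4372) = (2*((1/2)*6*(6 - 1)) + 24)*34 - 1*(-4372) = (2*((1/2)*6*5) + 24)*34 + 4372 = (2*15 + 24)*34 + 4372 = (30 + 24)*34 + 4372 = 54*34 + 4372 = 1836 + 4372 = 6208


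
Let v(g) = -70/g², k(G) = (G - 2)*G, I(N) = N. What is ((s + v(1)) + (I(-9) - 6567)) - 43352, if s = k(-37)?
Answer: -48555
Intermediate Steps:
k(G) = G*(-2 + G) (k(G) = (-2 + G)*G = G*(-2 + G))
s = 1443 (s = -37*(-2 - 37) = -37*(-39) = 1443)
v(g) = -70/g²
((s + v(1)) + (I(-9) - 6567)) - 43352 = ((1443 - 70/1²) + (-9 - 6567)) - 43352 = ((1443 - 70*1) - 6576) - 43352 = ((1443 - 70) - 6576) - 43352 = (1373 - 6576) - 43352 = -5203 - 43352 = -48555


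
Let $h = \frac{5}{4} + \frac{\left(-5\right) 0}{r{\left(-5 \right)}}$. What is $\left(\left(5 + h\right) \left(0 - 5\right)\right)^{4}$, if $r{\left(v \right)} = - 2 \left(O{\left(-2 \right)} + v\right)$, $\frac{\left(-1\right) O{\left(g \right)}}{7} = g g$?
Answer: $\frac{244140625}{256} \approx 9.5367 \cdot 10^{5}$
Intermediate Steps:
$O{\left(g \right)} = - 7 g^{2}$ ($O{\left(g \right)} = - 7 g g = - 7 g^{2}$)
$r{\left(v \right)} = 56 - 2 v$ ($r{\left(v \right)} = - 2 \left(- 7 \left(-2\right)^{2} + v\right) = - 2 \left(\left(-7\right) 4 + v\right) = - 2 \left(-28 + v\right) = 56 - 2 v$)
$h = \frac{5}{4}$ ($h = \frac{5}{4} + \frac{\left(-5\right) 0}{56 - -10} = 5 \cdot \frac{1}{4} + \frac{0}{56 + 10} = \frac{5}{4} + \frac{0}{66} = \frac{5}{4} + 0 \cdot \frac{1}{66} = \frac{5}{4} + 0 = \frac{5}{4} \approx 1.25$)
$\left(\left(5 + h\right) \left(0 - 5\right)\right)^{4} = \left(\left(5 + \frac{5}{4}\right) \left(0 - 5\right)\right)^{4} = \left(\frac{25}{4} \left(-5\right)\right)^{4} = \left(- \frac{125}{4}\right)^{4} = \frac{244140625}{256}$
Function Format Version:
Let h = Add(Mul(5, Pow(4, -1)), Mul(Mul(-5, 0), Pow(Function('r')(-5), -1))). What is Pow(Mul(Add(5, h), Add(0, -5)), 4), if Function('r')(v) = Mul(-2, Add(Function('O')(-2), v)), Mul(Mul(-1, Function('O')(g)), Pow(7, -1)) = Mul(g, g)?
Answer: Rational(244140625, 256) ≈ 9.5367e+5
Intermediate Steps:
Function('O')(g) = Mul(-7, Pow(g, 2)) (Function('O')(g) = Mul(-7, Mul(g, g)) = Mul(-7, Pow(g, 2)))
Function('r')(v) = Add(56, Mul(-2, v)) (Function('r')(v) = Mul(-2, Add(Mul(-7, Pow(-2, 2)), v)) = Mul(-2, Add(Mul(-7, 4), v)) = Mul(-2, Add(-28, v)) = Add(56, Mul(-2, v)))
h = Rational(5, 4) (h = Add(Mul(5, Pow(4, -1)), Mul(Mul(-5, 0), Pow(Add(56, Mul(-2, -5)), -1))) = Add(Mul(5, Rational(1, 4)), Mul(0, Pow(Add(56, 10), -1))) = Add(Rational(5, 4), Mul(0, Pow(66, -1))) = Add(Rational(5, 4), Mul(0, Rational(1, 66))) = Add(Rational(5, 4), 0) = Rational(5, 4) ≈ 1.2500)
Pow(Mul(Add(5, h), Add(0, -5)), 4) = Pow(Mul(Add(5, Rational(5, 4)), Add(0, -5)), 4) = Pow(Mul(Rational(25, 4), -5), 4) = Pow(Rational(-125, 4), 4) = Rational(244140625, 256)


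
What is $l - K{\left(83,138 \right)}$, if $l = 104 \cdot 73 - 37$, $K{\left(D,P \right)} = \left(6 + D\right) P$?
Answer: $-4727$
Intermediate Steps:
$K{\left(D,P \right)} = P \left(6 + D\right)$
$l = 7555$ ($l = 7592 - 37 = 7555$)
$l - K{\left(83,138 \right)} = 7555 - 138 \left(6 + 83\right) = 7555 - 138 \cdot 89 = 7555 - 12282 = -4727$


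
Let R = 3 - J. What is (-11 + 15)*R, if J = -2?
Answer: 20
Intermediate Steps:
R = 5 (R = 3 - 1*(-2) = 3 + 2 = 5)
(-11 + 15)*R = (-11 + 15)*5 = 4*5 = 20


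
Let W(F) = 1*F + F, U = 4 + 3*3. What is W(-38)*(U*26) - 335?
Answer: -26023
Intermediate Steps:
U = 13 (U = 4 + 9 = 13)
W(F) = 2*F (W(F) = F + F = 2*F)
W(-38)*(U*26) - 335 = (2*(-38))*(13*26) - 335 = -76*338 - 335 = -25688 - 335 = -26023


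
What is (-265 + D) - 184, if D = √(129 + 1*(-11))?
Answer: -449 + √118 ≈ -438.14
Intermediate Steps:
D = √118 (D = √(129 - 11) = √118 ≈ 10.863)
(-265 + D) - 184 = (-265 + √118) - 184 = -449 + √118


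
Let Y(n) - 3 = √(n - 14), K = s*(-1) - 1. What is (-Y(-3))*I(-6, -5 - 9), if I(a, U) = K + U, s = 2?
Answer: 51 + 17*I*√17 ≈ 51.0 + 70.093*I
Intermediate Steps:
K = -3 (K = 2*(-1) - 1 = -2 - 1 = -3)
I(a, U) = -3 + U
Y(n) = 3 + √(-14 + n) (Y(n) = 3 + √(n - 14) = 3 + √(-14 + n))
(-Y(-3))*I(-6, -5 - 9) = (-(3 + √(-14 - 3)))*(-3 + (-5 - 9)) = (-(3 + √(-17)))*(-3 - 14) = -(3 + I*√17)*(-17) = (-3 - I*√17)*(-17) = 51 + 17*I*√17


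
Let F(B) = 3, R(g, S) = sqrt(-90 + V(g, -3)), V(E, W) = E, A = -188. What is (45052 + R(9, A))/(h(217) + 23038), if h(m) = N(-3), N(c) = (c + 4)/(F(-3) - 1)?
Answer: 90104/46077 + 6*I/15359 ≈ 1.9555 + 0.00039065*I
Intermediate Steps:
R(g, S) = sqrt(-90 + g)
N(c) = 2 + c/2 (N(c) = (c + 4)/(3 - 1) = (4 + c)/2 = (4 + c)*(1/2) = 2 + c/2)
h(m) = 1/2 (h(m) = 2 + (1/2)*(-3) = 2 - 3/2 = 1/2)
(45052 + R(9, A))/(h(217) + 23038) = (45052 + sqrt(-90 + 9))/(1/2 + 23038) = (45052 + sqrt(-81))/(46077/2) = (45052 + 9*I)*(2/46077) = 90104/46077 + 6*I/15359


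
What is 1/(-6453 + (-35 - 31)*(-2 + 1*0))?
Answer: -1/6321 ≈ -0.00015820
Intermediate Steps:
1/(-6453 + (-35 - 31)*(-2 + 1*0)) = 1/(-6453 - 66*(-2 + 0)) = 1/(-6453 - 66*(-2)) = 1/(-6453 + 132) = 1/(-6321) = -1/6321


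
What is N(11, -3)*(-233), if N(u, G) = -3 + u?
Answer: -1864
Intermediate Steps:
N(11, -3)*(-233) = (-3 + 11)*(-233) = 8*(-233) = -1864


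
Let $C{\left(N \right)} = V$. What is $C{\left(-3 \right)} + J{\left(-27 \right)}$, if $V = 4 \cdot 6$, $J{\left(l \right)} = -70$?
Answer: $-46$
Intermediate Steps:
$V = 24$
$C{\left(N \right)} = 24$
$C{\left(-3 \right)} + J{\left(-27 \right)} = 24 - 70 = -46$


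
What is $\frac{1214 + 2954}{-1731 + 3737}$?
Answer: $\frac{2084}{1003} \approx 2.0778$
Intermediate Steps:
$\frac{1214 + 2954}{-1731 + 3737} = \frac{4168}{2006} = 4168 \cdot \frac{1}{2006} = \frac{2084}{1003}$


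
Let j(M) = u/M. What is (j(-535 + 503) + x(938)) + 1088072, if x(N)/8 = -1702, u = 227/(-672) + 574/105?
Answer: 115525491887/107520 ≈ 1.0745e+6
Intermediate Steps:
u = 17233/3360 (u = 227*(-1/672) + 574*(1/105) = -227/672 + 82/15 = 17233/3360 ≈ 5.1289)
x(N) = -13616 (x(N) = 8*(-1702) = -13616)
j(M) = 17233/(3360*M)
(j(-535 + 503) + x(938)) + 1088072 = (17233/(3360*(-535 + 503)) - 13616) + 1088072 = ((17233/3360)/(-32) - 13616) + 1088072 = ((17233/3360)*(-1/32) - 13616) + 1088072 = (-17233/107520 - 13616) + 1088072 = -1464009553/107520 + 1088072 = 115525491887/107520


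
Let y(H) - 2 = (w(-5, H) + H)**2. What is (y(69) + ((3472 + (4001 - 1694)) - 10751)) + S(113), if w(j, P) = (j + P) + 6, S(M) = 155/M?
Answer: 1621818/113 ≈ 14352.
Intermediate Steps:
w(j, P) = 6 + P + j (w(j, P) = (P + j) + 6 = 6 + P + j)
y(H) = 2 + (1 + 2*H)**2 (y(H) = 2 + ((6 + H - 5) + H)**2 = 2 + ((1 + H) + H)**2 = 2 + (1 + 2*H)**2)
(y(69) + ((3472 + (4001 - 1694)) - 10751)) + S(113) = ((2 + (1 + 2*69)**2) + ((3472 + (4001 - 1694)) - 10751)) + 155/113 = ((2 + (1 + 138)**2) + ((3472 + 2307) - 10751)) + 155*(1/113) = ((2 + 139**2) + (5779 - 10751)) + 155/113 = ((2 + 19321) - 4972) + 155/113 = (19323 - 4972) + 155/113 = 14351 + 155/113 = 1621818/113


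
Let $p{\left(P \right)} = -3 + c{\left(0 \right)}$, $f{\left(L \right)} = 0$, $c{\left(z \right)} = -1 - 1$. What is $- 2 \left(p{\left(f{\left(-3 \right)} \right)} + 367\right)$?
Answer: $-724$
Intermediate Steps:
$c{\left(z \right)} = -2$ ($c{\left(z \right)} = -1 - 1 = -2$)
$p{\left(P \right)} = -5$ ($p{\left(P \right)} = -3 - 2 = -5$)
$- 2 \left(p{\left(f{\left(-3 \right)} \right)} + 367\right) = - 2 \left(-5 + 367\right) = \left(-2\right) 362 = -724$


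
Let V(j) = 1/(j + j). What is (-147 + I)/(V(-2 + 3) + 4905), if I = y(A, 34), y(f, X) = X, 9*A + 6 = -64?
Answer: -226/9811 ≈ -0.023035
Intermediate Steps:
A = -70/9 (A = -2/3 + (1/9)*(-64) = -2/3 - 64/9 = -70/9 ≈ -7.7778)
I = 34
V(j) = 1/(2*j)
(-147 + I)/(V(-2 + 3) + 4905) = (-147 + 34)/(1/(2*(-2 + 3)) + 4905) = -113/((1/2)/1 + 4905) = -113/((1/2)*1 + 4905) = -113/(1/2 + 4905) = -113/9811/2 = -113*2/9811 = -226/9811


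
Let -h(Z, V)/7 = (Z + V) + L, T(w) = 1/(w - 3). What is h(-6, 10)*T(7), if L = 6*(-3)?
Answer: 49/2 ≈ 24.500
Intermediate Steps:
T(w) = 1/(-3 + w)
L = -18
h(Z, V) = 126 - 7*V - 7*Z (h(Z, V) = -7*((Z + V) - 18) = -7*((V + Z) - 18) = -7*(-18 + V + Z) = 126 - 7*V - 7*Z)
h(-6, 10)*T(7) = (126 - 7*10 - 7*(-6))/(-3 + 7) = (126 - 70 + 42)/4 = 98*(¼) = 49/2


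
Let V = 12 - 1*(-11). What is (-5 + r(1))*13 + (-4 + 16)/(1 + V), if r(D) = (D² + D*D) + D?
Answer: -51/2 ≈ -25.500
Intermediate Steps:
V = 23 (V = 12 + 11 = 23)
r(D) = D + 2*D² (r(D) = (D² + D²) + D = 2*D² + D = D + 2*D²)
(-5 + r(1))*13 + (-4 + 16)/(1 + V) = (-5 + 1*(1 + 2*1))*13 + (-4 + 16)/(1 + 23) = (-5 + 1*(1 + 2))*13 + 12/24 = (-5 + 1*3)*13 + 12*(1/24) = (-5 + 3)*13 + ½ = -2*13 + ½ = -26 + ½ = -51/2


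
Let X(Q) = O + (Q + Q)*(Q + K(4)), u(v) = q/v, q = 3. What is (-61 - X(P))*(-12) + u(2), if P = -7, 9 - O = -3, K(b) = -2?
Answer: 4779/2 ≈ 2389.5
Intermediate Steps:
u(v) = 3/v
O = 12 (O = 9 - 1*(-3) = 9 + 3 = 12)
X(Q) = 12 + 2*Q*(-2 + Q) (X(Q) = 12 + (Q + Q)*(Q - 2) = 12 + (2*Q)*(-2 + Q) = 12 + 2*Q*(-2 + Q))
(-61 - X(P))*(-12) + u(2) = (-61 - (12 - 4*(-7) + 2*(-7)²))*(-12) + 3/2 = (-61 - (12 + 28 + 2*49))*(-12) + 3*(½) = (-61 - (12 + 28 + 98))*(-12) + 3/2 = (-61 - 1*138)*(-12) + 3/2 = (-61 - 138)*(-12) + 3/2 = -199*(-12) + 3/2 = 2388 + 3/2 = 4779/2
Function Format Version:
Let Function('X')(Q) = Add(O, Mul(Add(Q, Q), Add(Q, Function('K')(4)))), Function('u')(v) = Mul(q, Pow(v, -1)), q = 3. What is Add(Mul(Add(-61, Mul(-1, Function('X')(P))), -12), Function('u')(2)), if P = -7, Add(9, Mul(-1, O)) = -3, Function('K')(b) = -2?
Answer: Rational(4779, 2) ≈ 2389.5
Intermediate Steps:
Function('u')(v) = Mul(3, Pow(v, -1))
O = 12 (O = Add(9, Mul(-1, -3)) = Add(9, 3) = 12)
Function('X')(Q) = Add(12, Mul(2, Q, Add(-2, Q))) (Function('X')(Q) = Add(12, Mul(Add(Q, Q), Add(Q, -2))) = Add(12, Mul(Mul(2, Q), Add(-2, Q))) = Add(12, Mul(2, Q, Add(-2, Q))))
Add(Mul(Add(-61, Mul(-1, Function('X')(P))), -12), Function('u')(2)) = Add(Mul(Add(-61, Mul(-1, Add(12, Mul(-4, -7), Mul(2, Pow(-7, 2))))), -12), Mul(3, Pow(2, -1))) = Add(Mul(Add(-61, Mul(-1, Add(12, 28, Mul(2, 49)))), -12), Mul(3, Rational(1, 2))) = Add(Mul(Add(-61, Mul(-1, Add(12, 28, 98))), -12), Rational(3, 2)) = Add(Mul(Add(-61, Mul(-1, 138)), -12), Rational(3, 2)) = Add(Mul(Add(-61, -138), -12), Rational(3, 2)) = Add(Mul(-199, -12), Rational(3, 2)) = Add(2388, Rational(3, 2)) = Rational(4779, 2)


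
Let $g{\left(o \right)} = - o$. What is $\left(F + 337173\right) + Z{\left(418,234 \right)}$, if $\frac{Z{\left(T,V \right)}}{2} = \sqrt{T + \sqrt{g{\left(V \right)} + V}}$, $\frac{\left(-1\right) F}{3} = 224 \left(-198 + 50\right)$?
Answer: $436629 + 2 \sqrt{418} \approx 4.3667 \cdot 10^{5}$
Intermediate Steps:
$F = 99456$ ($F = - 3 \cdot 224 \left(-198 + 50\right) = - 3 \cdot 224 \left(-148\right) = \left(-3\right) \left(-33152\right) = 99456$)
$Z{\left(T,V \right)} = 2 \sqrt{T}$ ($Z{\left(T,V \right)} = 2 \sqrt{T + \sqrt{- V + V}} = 2 \sqrt{T + \sqrt{0}} = 2 \sqrt{T + 0} = 2 \sqrt{T}$)
$\left(F + 337173\right) + Z{\left(418,234 \right)} = \left(99456 + 337173\right) + 2 \sqrt{418} = 436629 + 2 \sqrt{418}$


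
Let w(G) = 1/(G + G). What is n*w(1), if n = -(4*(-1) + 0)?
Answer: 2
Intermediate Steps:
w(G) = 1/(2*G)
n = 4 (n = -(-4 + 0) = -1*(-4) = 4)
n*w(1) = 4*((½)/1) = 4*((½)*1) = 4*(½) = 2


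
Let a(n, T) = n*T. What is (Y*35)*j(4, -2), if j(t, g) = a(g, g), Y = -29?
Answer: -4060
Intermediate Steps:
a(n, T) = T*n
j(t, g) = g² (j(t, g) = g*g = g²)
(Y*35)*j(4, -2) = -29*35*(-2)² = -1015*4 = -4060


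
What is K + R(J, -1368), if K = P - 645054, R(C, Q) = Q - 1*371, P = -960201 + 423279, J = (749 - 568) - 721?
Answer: -1183715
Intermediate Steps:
J = -540 (J = 181 - 721 = -540)
P = -536922
R(C, Q) = -371 + Q (R(C, Q) = Q - 371 = -371 + Q)
K = -1181976 (K = -536922 - 645054 = -1181976)
K + R(J, -1368) = -1181976 + (-371 - 1368) = -1181976 - 1739 = -1183715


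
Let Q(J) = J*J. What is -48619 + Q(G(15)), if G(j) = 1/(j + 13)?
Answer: -38117295/784 ≈ -48619.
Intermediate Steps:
G(j) = 1/(13 + j)
Q(J) = J²
-48619 + Q(G(15)) = -48619 + (1/(13 + 15))² = -48619 + (1/28)² = -48619 + 1/784 = -38117295/784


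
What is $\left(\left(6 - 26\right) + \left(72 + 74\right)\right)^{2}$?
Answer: $15876$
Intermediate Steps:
$\left(\left(6 - 26\right) + \left(72 + 74\right)\right)^{2} = \left(\left(6 - 26\right) + 146\right)^{2} = \left(-20 + 146\right)^{2} = 126^{2} = 15876$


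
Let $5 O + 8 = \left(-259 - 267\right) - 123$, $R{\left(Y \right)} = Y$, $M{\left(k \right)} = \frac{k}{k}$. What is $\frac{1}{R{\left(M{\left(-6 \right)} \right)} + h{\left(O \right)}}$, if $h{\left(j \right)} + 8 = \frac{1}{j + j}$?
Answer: $- \frac{1314}{9203} \approx -0.14278$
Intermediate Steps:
$M{\left(k \right)} = 1$
$O = - \frac{657}{5}$ ($O = - \frac{8}{5} + \frac{\left(-259 - 267\right) - 123}{5} = - \frac{8}{5} + \frac{-526 - 123}{5} = - \frac{8}{5} + \frac{1}{5} \left(-649\right) = - \frac{8}{5} - \frac{649}{5} = - \frac{657}{5} \approx -131.4$)
$h{\left(j \right)} = -8 + \frac{1}{2 j}$ ($h{\left(j \right)} = -8 + \frac{1}{j + j} = -8 + \frac{1}{2 j}$)
$\frac{1}{R{\left(M{\left(-6 \right)} \right)} + h{\left(O \right)}} = \frac{1}{1 - \left(8 - \frac{1}{2 \left(- \frac{657}{5}\right)}\right)} = \frac{1}{1 + \left(-8 + \frac{1}{2} \left(- \frac{5}{657}\right)\right)} = \frac{1}{1 - \frac{10517}{1314}} = \frac{1}{- \frac{9203}{1314}} = - \frac{1314}{9203}$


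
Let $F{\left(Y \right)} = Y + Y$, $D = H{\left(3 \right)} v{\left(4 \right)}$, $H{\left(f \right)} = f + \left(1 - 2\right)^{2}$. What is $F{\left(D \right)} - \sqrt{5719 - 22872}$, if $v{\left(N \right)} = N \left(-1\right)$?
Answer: $-32 - i \sqrt{17153} \approx -32.0 - 130.97 i$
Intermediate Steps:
$v{\left(N \right)} = - N$
$H{\left(f \right)} = 1 + f$ ($H{\left(f \right)} = f + \left(-1\right)^{2} = f + 1 = 1 + f$)
$D = -16$ ($D = \left(1 + 3\right) \left(\left(-1\right) 4\right) = 4 \left(-4\right) = -16$)
$F{\left(Y \right)} = 2 Y$
$F{\left(D \right)} - \sqrt{5719 - 22872} = 2 \left(-16\right) - \sqrt{5719 - 22872} = -32 - \sqrt{-17153} = -32 - i \sqrt{17153}$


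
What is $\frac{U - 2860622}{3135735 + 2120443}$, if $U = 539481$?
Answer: $- \frac{2321141}{5256178} \approx -0.4416$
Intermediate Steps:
$\frac{U - 2860622}{3135735 + 2120443} = \frac{539481 - 2860622}{3135735 + 2120443} = - \frac{2321141}{5256178}$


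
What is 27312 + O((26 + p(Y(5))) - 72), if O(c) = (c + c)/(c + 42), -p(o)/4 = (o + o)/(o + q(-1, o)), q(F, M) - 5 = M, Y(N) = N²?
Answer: 27325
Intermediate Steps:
q(F, M) = 5 + M
p(o) = -8*o/(5 + 2*o) (p(o) = -4*(o + o)/(o + (5 + o)) = -4*2*o/(5 + 2*o) = -8*o/(5 + 2*o))
O(c) = 2*c/(42 + c) (O(c) = (2*c)/(42 + c) = 2*c/(42 + c))
27312 + O((26 + p(Y(5))) - 72) = 27312 + 2*((26 - 8*5²/(5 + 2*5²)) - 72)/(42 + ((26 - 8*5²/(5 + 2*5²)) - 72)) = 27312 + 2*((26 - 8*25/(5 + 2*25)) - 72)/(42 + ((26 - 8*25/(5 + 2*25)) - 72)) = 27312 + 2*((26 - 8*25/(5 + 50)) - 72)/(42 + ((26 - 8*25/(5 + 50)) - 72)) = 27312 + 2*((26 - 8*25/55) - 72)/(42 + ((26 - 8*25/55) - 72)) = 27312 + 2*((26 - 8*25*1/55) - 72)/(42 + ((26 - 8*25*1/55) - 72)) = 27312 + 2*((26 - 40/11) - 72)/(42 + ((26 - 40/11) - 72)) = 27312 + 2*(246/11 - 72)/(42 + (246/11 - 72)) = 27312 + 2*(-546/11)/(42 - 546/11) = 27312 + 2*(-546/11)/(-84/11) = 27312 + 2*(-546/11)*(-11/84) = 27312 + 13 = 27325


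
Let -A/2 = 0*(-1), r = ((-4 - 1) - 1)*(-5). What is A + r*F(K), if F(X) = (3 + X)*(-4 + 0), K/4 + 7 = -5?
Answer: 5400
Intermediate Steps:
K = -48 (K = -28 + 4*(-5) = -28 - 20 = -48)
F(X) = -12 - 4*X (F(X) = (3 + X)*(-4) = -12 - 4*X)
r = 30 (r = (-5 - 1)*(-5) = -6*(-5) = 30)
A = 0 (A = -0*(-1) = -2*0 = 0)
A + r*F(K) = 0 + 30*(-12 - 4*(-48)) = 0 + 30*(-12 + 192) = 0 + 30*180 = 0 + 5400 = 5400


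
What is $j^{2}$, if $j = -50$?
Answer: $2500$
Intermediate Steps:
$j^{2} = \left(-50\right)^{2} = 2500$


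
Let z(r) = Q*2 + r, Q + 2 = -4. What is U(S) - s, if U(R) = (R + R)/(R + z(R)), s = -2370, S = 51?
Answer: 35567/15 ≈ 2371.1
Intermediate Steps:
Q = -6 (Q = -2 - 4 = -6)
z(r) = -12 + r (z(r) = -6*2 + r = -12 + r)
U(R) = 2*R/(-12 + 2*R) (U(R) = (R + R)/(R + (-12 + R)) = (2*R)/(-12 + 2*R) = 2*R/(-12 + 2*R))
U(S) - s = 51/(-6 + 51) - 1*(-2370) = 51/45 + 2370 = 51*(1/45) + 2370 = 17/15 + 2370 = 35567/15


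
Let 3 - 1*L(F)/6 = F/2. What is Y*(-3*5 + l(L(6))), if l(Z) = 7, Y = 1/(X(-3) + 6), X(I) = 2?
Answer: -1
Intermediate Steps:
L(F) = 18 - 3*F (L(F) = 18 - 6*F/2 = 18 - 3*F)
Y = 1/8 (Y = 1/(2 + 6) = 1/8 ≈ 0.12500)
Y*(-3*5 + l(L(6))) = (-3*5 + 7)/8 = (-15 + 7)/8 = (1/8)*(-8) = -1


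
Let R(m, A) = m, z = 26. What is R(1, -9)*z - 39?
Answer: -13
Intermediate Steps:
R(1, -9)*z - 39 = 1*26 - 39 = 26 - 39 = -13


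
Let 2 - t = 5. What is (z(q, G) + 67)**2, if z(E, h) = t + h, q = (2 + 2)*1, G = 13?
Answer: 5929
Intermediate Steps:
t = -3 (t = 2 - 1*5 = 2 - 5 = -3)
q = 4 (q = 4*1 = 4)
z(E, h) = -3 + h
(z(q, G) + 67)**2 = ((-3 + 13) + 67)**2 = (10 + 67)**2 = 77**2 = 5929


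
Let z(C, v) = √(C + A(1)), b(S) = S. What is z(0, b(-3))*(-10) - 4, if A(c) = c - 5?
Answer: -4 - 20*I ≈ -4.0 - 20.0*I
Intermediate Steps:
A(c) = -5 + c
z(C, v) = √(-4 + C) (z(C, v) = √(C + (-5 + 1)) = √(C - 4) = √(-4 + C))
z(0, b(-3))*(-10) - 4 = √(-4 + 0)*(-10) - 4 = √(-4)*(-10) - 4 = (2*I)*(-10) - 4 = -20*I - 4 = -4 - 20*I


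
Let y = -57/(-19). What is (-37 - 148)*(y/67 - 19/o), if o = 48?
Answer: 208865/3216 ≈ 64.946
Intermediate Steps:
y = 3 (y = -57*(-1/19) = 3)
(-37 - 148)*(y/67 - 19/o) = (-37 - 148)*(3/67 - 19/48) = -185*(3*(1/67) - 19*1/48) = -185*(3/67 - 19/48) = -185*(-1129/3216) = 208865/3216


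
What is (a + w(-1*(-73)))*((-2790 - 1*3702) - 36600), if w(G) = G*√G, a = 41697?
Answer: -1796807124 - 3145716*√73 ≈ -1.8237e+9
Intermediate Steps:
w(G) = G^(3/2)
(a + w(-1*(-73)))*((-2790 - 1*3702) - 36600) = (41697 + (-1*(-73))^(3/2))*((-2790 - 1*3702) - 36600) = (41697 + 73^(3/2))*((-2790 - 3702) - 36600) = (41697 + 73*√73)*(-6492 - 36600) = (41697 + 73*√73)*(-43092) = -1796807124 - 3145716*√73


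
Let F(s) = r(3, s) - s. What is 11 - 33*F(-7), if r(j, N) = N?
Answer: 11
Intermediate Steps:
F(s) = 0 (F(s) = s - s = 0)
11 - 33*F(-7) = 11 - 33*0 = 11 + 0 = 11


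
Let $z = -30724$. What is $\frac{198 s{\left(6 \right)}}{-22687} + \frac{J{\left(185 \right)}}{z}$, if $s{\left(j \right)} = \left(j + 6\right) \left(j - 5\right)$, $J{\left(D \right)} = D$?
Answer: $- \frac{77197319}{697035388} \approx -0.11075$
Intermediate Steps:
$s{\left(j \right)} = \left(-5 + j\right) \left(6 + j\right)$ ($s{\left(j \right)} = \left(6 + j\right) \left(-5 + j\right) = \left(-5 + j\right) \left(6 + j\right)$)
$\frac{198 s{\left(6 \right)}}{-22687} + \frac{J{\left(185 \right)}}{z} = \frac{198 \left(-30 + 6 + 6^{2}\right)}{-22687} + \frac{185}{-30724} = 198 \left(-30 + 6 + 36\right) \left(- \frac{1}{22687}\right) + 185 \left(- \frac{1}{30724}\right) = 198 \cdot 12 \left(- \frac{1}{22687}\right) - \frac{185}{30724} = 2376 \left(- \frac{1}{22687}\right) - \frac{185}{30724} = - \frac{2376}{22687} - \frac{185}{30724} = - \frac{77197319}{697035388}$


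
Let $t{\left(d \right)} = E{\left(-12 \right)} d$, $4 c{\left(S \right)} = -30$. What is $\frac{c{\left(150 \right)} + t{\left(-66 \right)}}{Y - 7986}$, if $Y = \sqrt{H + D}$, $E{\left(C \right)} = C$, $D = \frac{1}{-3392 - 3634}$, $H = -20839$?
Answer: $- \frac{44018009442}{448237967911} - \frac{1569 i \sqrt{1028710490190}}{896475935822} \approx -0.098202 - 0.0017751 i$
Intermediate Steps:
$D = - \frac{1}{7026}$ ($D = \frac{1}{-7026} = - \frac{1}{7026} \approx -0.00014233$)
$c{\left(S \right)} = - \frac{15}{2}$ ($c{\left(S \right)} = \frac{1}{4} \left(-30\right) = - \frac{15}{2}$)
$Y = \frac{i \sqrt{1028710490190}}{7026}$ ($Y = \sqrt{-20839 - \frac{1}{7026}} = \sqrt{- \frac{146414815}{7026}} = \frac{i \sqrt{1028710490190}}{7026} \approx 144.36 i$)
$t{\left(d \right)} = - 12 d$
$\frac{c{\left(150 \right)} + t{\left(-66 \right)}}{Y - 7986} = \frac{- \frac{15}{2} - -792}{\frac{i \sqrt{1028710490190}}{7026} - 7986} = \frac{- \frac{15}{2} + 792}{-7986 + \frac{i \sqrt{1028710490190}}{7026}} = \frac{1569}{2 \left(-7986 + \frac{i \sqrt{1028710490190}}{7026}\right)}$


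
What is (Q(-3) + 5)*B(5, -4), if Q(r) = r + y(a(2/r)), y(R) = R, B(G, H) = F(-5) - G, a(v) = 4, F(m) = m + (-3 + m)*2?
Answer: -156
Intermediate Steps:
F(m) = -6 + 3*m (F(m) = m + (-6 + 2*m) = -6 + 3*m)
B(G, H) = -21 - G (B(G, H) = (-6 + 3*(-5)) - G = (-6 - 15) - G = -21 - G)
Q(r) = 4 + r (Q(r) = r + 4 = 4 + r)
(Q(-3) + 5)*B(5, -4) = ((4 - 3) + 5)*(-21 - 1*5) = (1 + 5)*(-21 - 5) = 6*(-26) = -156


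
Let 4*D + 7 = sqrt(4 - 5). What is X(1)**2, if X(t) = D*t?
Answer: (7 - I)**2/16 ≈ 3.0 - 0.875*I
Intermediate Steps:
D = -7/4 + I/4 (D = -7/4 + sqrt(4 - 5)/4 = -7/4 + sqrt(-1)/4 = -7/4 + I/4 ≈ -1.75 + 0.25*I)
X(t) = t*(-7/4 + I/4) (X(t) = (-7/4 + I/4)*t = t*(-7/4 + I/4))
X(1)**2 = (-1/4*1*(7 - I))**2 = (-7/4 + I/4)**2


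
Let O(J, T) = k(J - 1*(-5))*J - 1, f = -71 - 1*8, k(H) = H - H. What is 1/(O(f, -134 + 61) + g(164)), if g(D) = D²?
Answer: 1/26895 ≈ 3.7182e-5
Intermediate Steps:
k(H) = 0
f = -79 (f = -71 - 8 = -79)
O(J, T) = -1 (O(J, T) = 0*J - 1 = 0 - 1 = -1)
1/(O(f, -134 + 61) + g(164)) = 1/(-1 + 164²) = 1/(-1 + 26896) = 1/26895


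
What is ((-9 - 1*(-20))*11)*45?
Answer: 5445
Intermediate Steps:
((-9 - 1*(-20))*11)*45 = ((-9 + 20)*11)*45 = (11*11)*45 = 121*45 = 5445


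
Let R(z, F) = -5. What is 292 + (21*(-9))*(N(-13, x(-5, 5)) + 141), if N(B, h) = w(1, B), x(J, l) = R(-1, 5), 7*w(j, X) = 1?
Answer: -26384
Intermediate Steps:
w(j, X) = ⅐ (w(j, X) = (⅐)*1 = ⅐)
x(J, l) = -5
N(B, h) = ⅐
292 + (21*(-9))*(N(-13, x(-5, 5)) + 141) = 292 + (21*(-9))*(⅐ + 141) = 292 - 189*988/7 = 292 - 26676 = -26384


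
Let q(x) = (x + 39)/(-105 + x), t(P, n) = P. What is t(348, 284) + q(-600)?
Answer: 81967/235 ≈ 348.80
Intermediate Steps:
q(x) = (39 + x)/(-105 + x)
t(348, 284) + q(-600) = 348 + (39 - 600)/(-105 - 600) = 348 - 561/(-705) = 348 - 1/705*(-561) = 348 + 187/235 = 81967/235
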